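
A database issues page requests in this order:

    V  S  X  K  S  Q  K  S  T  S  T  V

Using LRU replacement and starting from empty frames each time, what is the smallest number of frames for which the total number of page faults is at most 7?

3

f=1: 12 faults
f=2: 10 faults
f=3: 7 faults
f=4: 7 faults
f=5: 7 faults
f=6: 6 faults
Smallest f with faults ≤ 7 is 3.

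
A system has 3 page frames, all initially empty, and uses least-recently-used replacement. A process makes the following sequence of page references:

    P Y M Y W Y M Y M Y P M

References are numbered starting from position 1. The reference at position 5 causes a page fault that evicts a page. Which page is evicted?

pos 1: P -> miss, frames (P)
pos 2: Y -> miss, frames (P Y)
pos 3: M -> miss, frames (P Y M)
pos 4: Y -> hit
pos 5: W -> miss, evict P, frames (M Y W)
At position 5, page P is evicted.

P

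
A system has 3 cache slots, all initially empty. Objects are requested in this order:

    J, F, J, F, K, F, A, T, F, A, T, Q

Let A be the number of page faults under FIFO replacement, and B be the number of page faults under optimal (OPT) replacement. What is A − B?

Under FIFO: F F . . F . F F F . . F → 7 faults.
Under OPT: F F . . F . F F . . . F → 6 faults.
A − B = 7 − 6 = 1.

1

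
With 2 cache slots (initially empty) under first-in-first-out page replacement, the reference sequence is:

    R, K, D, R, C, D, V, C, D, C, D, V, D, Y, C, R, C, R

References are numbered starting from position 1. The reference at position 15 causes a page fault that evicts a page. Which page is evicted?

pos 1: R -> fault, frames {R}
pos 2: K -> fault, frames {R,K}
pos 3: D -> fault, evict R, frames {K,D}
pos 4: R -> fault, evict K, frames {D,R}
pos 5: C -> fault, evict D, frames {R,C}
pos 6: D -> fault, evict R, frames {C,D}
pos 7: V -> fault, evict C, frames {D,V}
pos 8: C -> fault, evict D, frames {V,C}
pos 9: D -> fault, evict V, frames {C,D}
pos 10: C -> hit
pos 11: D -> hit
pos 12: V -> fault, evict C, frames {D,V}
pos 13: D -> hit
pos 14: Y -> fault, evict D, frames {V,Y}
pos 15: C -> fault, evict V, frames {Y,C}
At position 15, page V is evicted.

V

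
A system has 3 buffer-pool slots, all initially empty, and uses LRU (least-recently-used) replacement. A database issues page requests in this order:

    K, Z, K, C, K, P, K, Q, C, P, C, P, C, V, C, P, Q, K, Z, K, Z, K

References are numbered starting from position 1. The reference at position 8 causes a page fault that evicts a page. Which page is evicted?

C

pos 1: K: fault, frames (K)
pos 2: Z: fault, frames (K Z)
pos 3: K: hit
pos 4: C: fault, frames (Z K C)
pos 5: K: hit
pos 6: P: fault, evict Z, frames (C K P)
pos 7: K: hit
pos 8: Q: fault, evict C, frames (P K Q)
At position 8, page C is evicted.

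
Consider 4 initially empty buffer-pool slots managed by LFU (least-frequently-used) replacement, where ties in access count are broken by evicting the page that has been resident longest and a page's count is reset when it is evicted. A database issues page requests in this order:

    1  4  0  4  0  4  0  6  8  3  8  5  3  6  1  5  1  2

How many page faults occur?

1: fault, frames {1}
4: fault, frames {1,4}
0: fault, frames {1,4,0}
4: hit
0: hit
4: hit
0: hit
6: fault, frames {1,4,0,6}
8: fault, evict 1, frames {4,0,6,8}
3: fault, evict 6, frames {4,0,8,3}
8: hit
5: fault, evict 3, frames {4,0,8,5}
3: fault, evict 5, frames {4,0,8,3}
6: fault, evict 3, frames {4,0,8,6}
1: fault, evict 6, frames {4,0,8,1}
5: fault, evict 1, frames {4,0,8,5}
1: fault, evict 5, frames {4,0,8,1}
2: fault, evict 1, frames {4,0,8,2}
Page faults: 13.

13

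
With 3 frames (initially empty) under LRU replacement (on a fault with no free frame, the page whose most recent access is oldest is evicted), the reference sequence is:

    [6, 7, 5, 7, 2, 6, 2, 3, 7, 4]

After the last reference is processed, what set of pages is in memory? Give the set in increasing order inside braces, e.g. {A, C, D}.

{3, 4, 7}

6: miss, frames (6)
7: miss, frames (6 7)
5: miss, frames (6 7 5)
7: hit
2: miss, evict 6, frames (5 7 2)
6: miss, evict 5, frames (7 2 6)
2: hit
3: miss, evict 7, frames (6 2 3)
7: miss, evict 6, frames (2 3 7)
4: miss, evict 2, frames (3 7 4)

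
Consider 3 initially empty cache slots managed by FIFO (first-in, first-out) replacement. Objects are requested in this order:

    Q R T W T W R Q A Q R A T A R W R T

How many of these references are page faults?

Q: fault, frames [Q]
R: fault, frames [Q, R]
T: fault, frames [Q, R, T]
W: fault, evict Q, frames [R, T, W]
T: hit
W: hit
R: hit
Q: fault, evict R, frames [T, W, Q]
A: fault, evict T, frames [W, Q, A]
Q: hit
R: fault, evict W, frames [Q, A, R]
A: hit
T: fault, evict Q, frames [A, R, T]
A: hit
R: hit
W: fault, evict A, frames [R, T, W]
R: hit
T: hit
Page faults: 9.

9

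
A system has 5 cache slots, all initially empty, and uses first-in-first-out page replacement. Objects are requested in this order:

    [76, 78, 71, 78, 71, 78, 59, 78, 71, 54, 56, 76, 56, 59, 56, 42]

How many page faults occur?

8

76 → fault, frames {76}
78 → fault, frames {76,78}
71 → fault, frames {76,78,71}
78 → hit
71 → hit
78 → hit
59 → fault, frames {76,78,71,59}
78 → hit
71 → hit
54 → fault, frames {76,78,71,59,54}
56 → fault, evict 76, frames {78,71,59,54,56}
76 → fault, evict 78, frames {71,59,54,56,76}
56 → hit
59 → hit
56 → hit
42 → fault, evict 71, frames {59,54,56,76,42}
Page faults: 8.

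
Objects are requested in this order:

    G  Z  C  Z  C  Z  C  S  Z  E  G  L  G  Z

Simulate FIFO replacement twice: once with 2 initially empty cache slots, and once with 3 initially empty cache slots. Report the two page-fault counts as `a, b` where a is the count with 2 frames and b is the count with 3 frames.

9, 8

2 frames: F F F . . . . F F F F F . F → 9 faults.
3 frames: F F F . . . . F . F F F . F → 8 faults.
8 < 9: adding a frame reduced faults, as is typical.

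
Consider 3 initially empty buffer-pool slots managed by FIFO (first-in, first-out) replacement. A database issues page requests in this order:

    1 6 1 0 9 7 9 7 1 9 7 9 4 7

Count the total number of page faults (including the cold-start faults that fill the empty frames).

7

1 → miss, frames [1]
6 → miss, frames [1, 6]
1 → hit
0 → miss, frames [1, 6, 0]
9 → miss, evict 1, frames [6, 0, 9]
7 → miss, evict 6, frames [0, 9, 7]
9 → hit
7 → hit
1 → miss, evict 0, frames [9, 7, 1]
9 → hit
7 → hit
9 → hit
4 → miss, evict 9, frames [7, 1, 4]
7 → hit
Page faults: 7.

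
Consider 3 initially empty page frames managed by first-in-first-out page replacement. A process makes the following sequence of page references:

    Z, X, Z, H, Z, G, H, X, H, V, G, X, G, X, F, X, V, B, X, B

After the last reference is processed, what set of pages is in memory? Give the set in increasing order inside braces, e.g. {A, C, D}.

{B, F, X}

Z: fault, frames (Z)
X: fault, frames (Z X)
Z: hit
H: fault, frames (Z X H)
Z: hit
G: fault, evict Z, frames (X H G)
H: hit
X: hit
H: hit
V: fault, evict X, frames (H G V)
G: hit
X: fault, evict H, frames (G V X)
G: hit
X: hit
F: fault, evict G, frames (V X F)
X: hit
V: hit
B: fault, evict V, frames (X F B)
X: hit
B: hit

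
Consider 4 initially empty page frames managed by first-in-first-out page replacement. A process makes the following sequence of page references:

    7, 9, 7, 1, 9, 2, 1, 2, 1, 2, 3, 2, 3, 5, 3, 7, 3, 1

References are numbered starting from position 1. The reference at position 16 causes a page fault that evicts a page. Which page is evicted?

1

pos 1: 7 -> miss, frames (7)
pos 2: 9 -> miss, frames (7 9)
pos 3: 7 -> hit
pos 4: 1 -> miss, frames (7 9 1)
pos 5: 9 -> hit
pos 6: 2 -> miss, frames (7 9 1 2)
pos 7: 1 -> hit
pos 8: 2 -> hit
pos 9: 1 -> hit
pos 10: 2 -> hit
pos 11: 3 -> miss, evict 7, frames (9 1 2 3)
pos 12: 2 -> hit
pos 13: 3 -> hit
pos 14: 5 -> miss, evict 9, frames (1 2 3 5)
pos 15: 3 -> hit
pos 16: 7 -> miss, evict 1, frames (2 3 5 7)
At position 16, page 1 is evicted.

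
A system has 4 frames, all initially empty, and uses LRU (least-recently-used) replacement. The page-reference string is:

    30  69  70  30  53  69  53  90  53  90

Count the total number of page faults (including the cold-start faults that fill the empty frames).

30: fault, frames [30]
69: fault, frames [30, 69]
70: fault, frames [30, 69, 70]
30: hit
53: fault, frames [69, 70, 30, 53]
69: hit
53: hit
90: fault, evict 70, frames [30, 69, 53, 90]
53: hit
90: hit
Page faults: 5.

5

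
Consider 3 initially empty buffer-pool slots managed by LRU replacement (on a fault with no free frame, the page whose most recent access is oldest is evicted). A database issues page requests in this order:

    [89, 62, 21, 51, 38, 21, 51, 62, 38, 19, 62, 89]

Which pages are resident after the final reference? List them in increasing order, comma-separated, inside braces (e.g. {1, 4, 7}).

{19, 62, 89}

89 -> miss, frames {89}
62 -> miss, frames {89,62}
21 -> miss, frames {89,62,21}
51 -> miss, evict 89, frames {62,21,51}
38 -> miss, evict 62, frames {21,51,38}
21 -> hit
51 -> hit
62 -> miss, evict 38, frames {21,51,62}
38 -> miss, evict 21, frames {51,62,38}
19 -> miss, evict 51, frames {62,38,19}
62 -> hit
89 -> miss, evict 38, frames {19,62,89}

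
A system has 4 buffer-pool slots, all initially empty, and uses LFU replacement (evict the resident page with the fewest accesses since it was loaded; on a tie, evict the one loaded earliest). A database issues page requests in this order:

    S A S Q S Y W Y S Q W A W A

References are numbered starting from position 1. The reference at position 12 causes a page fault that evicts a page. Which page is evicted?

Q

pos 1: S: miss, frames {S}
pos 2: A: miss, frames {S,A}
pos 3: S: hit
pos 4: Q: miss, frames {S,A,Q}
pos 5: S: hit
pos 6: Y: miss, frames {S,A,Q,Y}
pos 7: W: miss, evict A, frames {S,Q,Y,W}
pos 8: Y: hit
pos 9: S: hit
pos 10: Q: hit
pos 11: W: hit
pos 12: A: miss, evict Q, frames {S,Y,W,A}
At position 12, page Q is evicted.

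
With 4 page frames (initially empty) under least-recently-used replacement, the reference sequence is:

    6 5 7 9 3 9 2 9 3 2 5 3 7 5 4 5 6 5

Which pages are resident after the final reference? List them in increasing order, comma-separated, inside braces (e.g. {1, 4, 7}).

6: fault, frames {6}
5: fault, frames {6,5}
7: fault, frames {6,5,7}
9: fault, frames {6,5,7,9}
3: fault, evict 6, frames {5,7,9,3}
9: hit
2: fault, evict 5, frames {7,3,9,2}
9: hit
3: hit
2: hit
5: fault, evict 7, frames {9,3,2,5}
3: hit
7: fault, evict 9, frames {2,5,3,7}
5: hit
4: fault, evict 2, frames {3,7,5,4}
5: hit
6: fault, evict 3, frames {7,4,5,6}
5: hit

{4, 5, 6, 7}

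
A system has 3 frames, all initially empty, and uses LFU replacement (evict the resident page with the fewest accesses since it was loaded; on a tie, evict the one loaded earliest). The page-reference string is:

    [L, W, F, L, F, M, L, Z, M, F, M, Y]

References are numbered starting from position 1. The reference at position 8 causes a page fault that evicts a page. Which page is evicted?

pos 1: L -> miss, frames [L]
pos 2: W -> miss, frames [L, W]
pos 3: F -> miss, frames [L, W, F]
pos 4: L -> hit
pos 5: F -> hit
pos 6: M -> miss, evict W, frames [L, F, M]
pos 7: L -> hit
pos 8: Z -> miss, evict M, frames [L, F, Z]
At position 8, page M is evicted.

M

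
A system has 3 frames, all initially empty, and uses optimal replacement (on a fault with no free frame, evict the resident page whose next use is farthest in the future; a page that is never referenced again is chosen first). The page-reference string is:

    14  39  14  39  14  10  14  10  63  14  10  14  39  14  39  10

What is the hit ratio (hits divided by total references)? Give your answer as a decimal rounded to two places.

0.69

14 → fault, frames [14]
39 → fault, frames [14, 39]
14 → hit
39 → hit
14 → hit
10 → fault, frames [14, 39, 10]
14 → hit
10 → hit
63 → fault, evict 39, frames [14, 10, 63]
14 → hit
10 → hit
14 → hit
39 → fault, evict 63, frames [14, 10, 39]
14 → hit
39 → hit
10 → hit
Hits: 11 of 16 references → 11/16 = 0.6875.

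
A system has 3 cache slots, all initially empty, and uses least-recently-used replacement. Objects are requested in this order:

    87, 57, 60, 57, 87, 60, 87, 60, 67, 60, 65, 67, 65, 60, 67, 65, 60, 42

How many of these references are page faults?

87 → miss, frames {87}
57 → miss, frames {87,57}
60 → miss, frames {87,57,60}
57 → hit
87 → hit
60 → hit
87 → hit
60 → hit
67 → miss, evict 57, frames {87,60,67}
60 → hit
65 → miss, evict 87, frames {67,60,65}
67 → hit
65 → hit
60 → hit
67 → hit
65 → hit
60 → hit
42 → miss, evict 67, frames {65,60,42}
Page faults: 6.

6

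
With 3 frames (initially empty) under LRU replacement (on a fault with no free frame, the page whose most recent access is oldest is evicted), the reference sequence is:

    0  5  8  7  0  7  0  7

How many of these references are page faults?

5

0: fault, frames [0]
5: fault, frames [0, 5]
8: fault, frames [0, 5, 8]
7: fault, evict 0, frames [5, 8, 7]
0: fault, evict 5, frames [8, 7, 0]
7: hit
0: hit
7: hit
Page faults: 5.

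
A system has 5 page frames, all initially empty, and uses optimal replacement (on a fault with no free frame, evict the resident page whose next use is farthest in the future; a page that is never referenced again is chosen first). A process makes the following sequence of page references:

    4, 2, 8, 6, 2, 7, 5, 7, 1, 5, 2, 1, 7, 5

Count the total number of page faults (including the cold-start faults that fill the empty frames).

7

4 → fault, frames (4)
2 → fault, frames (4 2)
8 → fault, frames (4 2 8)
6 → fault, frames (4 2 8 6)
2 → hit
7 → fault, frames (4 2 8 6 7)
5 → fault, evict 6, frames (4 2 8 7 5)
7 → hit
1 → fault, evict 8, frames (4 2 7 5 1)
5 → hit
2 → hit
1 → hit
7 → hit
5 → hit
Page faults: 7.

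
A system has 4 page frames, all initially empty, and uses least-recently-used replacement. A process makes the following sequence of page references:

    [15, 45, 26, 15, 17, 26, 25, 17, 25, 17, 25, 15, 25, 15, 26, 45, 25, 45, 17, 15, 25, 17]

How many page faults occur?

8

15: fault, frames (15)
45: fault, frames (15 45)
26: fault, frames (15 45 26)
15: hit
17: fault, frames (45 26 15 17)
26: hit
25: fault, evict 45, frames (15 17 26 25)
17: hit
25: hit
17: hit
25: hit
15: hit
25: hit
15: hit
26: hit
45: fault, evict 17, frames (25 15 26 45)
25: hit
45: hit
17: fault, evict 15, frames (26 25 45 17)
15: fault, evict 26, frames (25 45 17 15)
25: hit
17: hit
Page faults: 8.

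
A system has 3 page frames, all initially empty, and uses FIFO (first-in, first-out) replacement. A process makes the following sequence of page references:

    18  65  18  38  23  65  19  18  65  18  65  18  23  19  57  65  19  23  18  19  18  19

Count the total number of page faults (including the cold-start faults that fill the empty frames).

18 -> fault, frames {18}
65 -> fault, frames {18,65}
18 -> hit
38 -> fault, frames {18,65,38}
23 -> fault, evict 18, frames {65,38,23}
65 -> hit
19 -> fault, evict 65, frames {38,23,19}
18 -> fault, evict 38, frames {23,19,18}
65 -> fault, evict 23, frames {19,18,65}
18 -> hit
65 -> hit
18 -> hit
23 -> fault, evict 19, frames {18,65,23}
19 -> fault, evict 18, frames {65,23,19}
57 -> fault, evict 65, frames {23,19,57}
65 -> fault, evict 23, frames {19,57,65}
19 -> hit
23 -> fault, evict 19, frames {57,65,23}
18 -> fault, evict 57, frames {65,23,18}
19 -> fault, evict 65, frames {23,18,19}
18 -> hit
19 -> hit
Page faults: 14.

14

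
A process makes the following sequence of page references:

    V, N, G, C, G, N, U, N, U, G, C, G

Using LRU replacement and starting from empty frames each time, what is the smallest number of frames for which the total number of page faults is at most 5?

f=1: 12 faults
f=2: 8 faults
f=3: 6 faults
f=4: 5 faults
f=5: 5 faults
Smallest f with faults ≤ 5 is 4.

4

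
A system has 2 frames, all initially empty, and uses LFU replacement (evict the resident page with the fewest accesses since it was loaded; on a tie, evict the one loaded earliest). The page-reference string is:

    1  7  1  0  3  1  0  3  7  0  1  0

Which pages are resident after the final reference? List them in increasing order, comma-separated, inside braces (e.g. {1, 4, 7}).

{0, 1}

1 → miss, frames (1)
7 → miss, frames (1 7)
1 → hit
0 → miss, evict 7, frames (1 0)
3 → miss, evict 0, frames (1 3)
1 → hit
0 → miss, evict 3, frames (1 0)
3 → miss, evict 0, frames (1 3)
7 → miss, evict 3, frames (1 7)
0 → miss, evict 7, frames (1 0)
1 → hit
0 → hit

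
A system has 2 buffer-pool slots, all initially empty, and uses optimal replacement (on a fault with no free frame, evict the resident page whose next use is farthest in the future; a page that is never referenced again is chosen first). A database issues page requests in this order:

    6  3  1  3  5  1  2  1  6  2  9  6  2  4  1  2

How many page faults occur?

6: fault, frames {6}
3: fault, frames {6,3}
1: fault, evict 6, frames {3,1}
3: hit
5: fault, evict 3, frames {1,5}
1: hit
2: fault, evict 5, frames {1,2}
1: hit
6: fault, evict 1, frames {2,6}
2: hit
9: fault, evict 2, frames {6,9}
6: hit
2: fault, evict 9, frames {6,2}
4: fault, evict 6, frames {2,4}
1: fault, evict 4, frames {2,1}
2: hit
Page faults: 10.

10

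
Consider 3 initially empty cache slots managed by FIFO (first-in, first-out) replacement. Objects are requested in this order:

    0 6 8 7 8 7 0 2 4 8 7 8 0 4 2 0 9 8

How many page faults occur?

14

0: fault, frames [0]
6: fault, frames [0, 6]
8: fault, frames [0, 6, 8]
7: fault, evict 0, frames [6, 8, 7]
8: hit
7: hit
0: fault, evict 6, frames [8, 7, 0]
2: fault, evict 8, frames [7, 0, 2]
4: fault, evict 7, frames [0, 2, 4]
8: fault, evict 0, frames [2, 4, 8]
7: fault, evict 2, frames [4, 8, 7]
8: hit
0: fault, evict 4, frames [8, 7, 0]
4: fault, evict 8, frames [7, 0, 4]
2: fault, evict 7, frames [0, 4, 2]
0: hit
9: fault, evict 0, frames [4, 2, 9]
8: fault, evict 4, frames [2, 9, 8]
Page faults: 14.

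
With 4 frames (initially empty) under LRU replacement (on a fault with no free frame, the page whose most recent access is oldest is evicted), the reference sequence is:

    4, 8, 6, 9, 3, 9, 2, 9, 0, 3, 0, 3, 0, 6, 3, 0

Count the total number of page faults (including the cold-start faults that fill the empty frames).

4 -> miss, frames (4)
8 -> miss, frames (4 8)
6 -> miss, frames (4 8 6)
9 -> miss, frames (4 8 6 9)
3 -> miss, evict 4, frames (8 6 9 3)
9 -> hit
2 -> miss, evict 8, frames (6 3 9 2)
9 -> hit
0 -> miss, evict 6, frames (3 2 9 0)
3 -> hit
0 -> hit
3 -> hit
0 -> hit
6 -> miss, evict 2, frames (9 3 0 6)
3 -> hit
0 -> hit
Page faults: 8.

8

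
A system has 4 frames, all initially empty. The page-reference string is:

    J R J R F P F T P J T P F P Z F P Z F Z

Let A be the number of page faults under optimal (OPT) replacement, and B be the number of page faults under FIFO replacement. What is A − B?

Under OPT: F F . . F F . F . . . . . . F . . . . . → 6 faults.
Under FIFO: F F . . F F . F . F . . . . F F F . . . → 9 faults.
A − B = 6 − 9 = -3.

-3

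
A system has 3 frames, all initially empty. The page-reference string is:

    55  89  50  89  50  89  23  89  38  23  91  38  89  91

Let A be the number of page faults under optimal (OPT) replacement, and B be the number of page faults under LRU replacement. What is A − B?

Under OPT: F F F . . . F . F . F . . . → 6 faults.
Under LRU: F F F . . . F . F . F . F . → 7 faults.
A − B = 6 − 7 = -1.

-1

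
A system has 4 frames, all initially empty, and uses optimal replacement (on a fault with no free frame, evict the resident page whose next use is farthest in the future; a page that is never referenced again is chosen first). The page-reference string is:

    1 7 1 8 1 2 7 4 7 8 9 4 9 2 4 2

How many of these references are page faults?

1 → miss, frames (1)
7 → miss, frames (1 7)
1 → hit
8 → miss, frames (1 7 8)
1 → hit
2 → miss, frames (1 7 8 2)
7 → hit
4 → miss, evict 1, frames (7 8 2 4)
7 → hit
8 → hit
9 → miss, evict 8, frames (7 2 4 9)
4 → hit
9 → hit
2 → hit
4 → hit
2 → hit
Page faults: 6.

6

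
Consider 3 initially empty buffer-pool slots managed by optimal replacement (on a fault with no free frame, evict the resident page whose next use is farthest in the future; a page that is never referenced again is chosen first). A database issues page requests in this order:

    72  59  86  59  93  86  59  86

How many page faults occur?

72 -> fault, frames {72}
59 -> fault, frames {72,59}
86 -> fault, frames {72,59,86}
59 -> hit
93 -> fault, evict 72, frames {59,86,93}
86 -> hit
59 -> hit
86 -> hit
Page faults: 4.

4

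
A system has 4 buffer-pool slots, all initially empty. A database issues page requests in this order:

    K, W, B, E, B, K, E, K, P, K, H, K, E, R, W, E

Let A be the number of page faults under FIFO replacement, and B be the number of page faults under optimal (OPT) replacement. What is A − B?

3

Under FIFO: F F F F . . . . F F F . . F F F → 10 faults.
Under OPT: F F F F . . . . F . F . . F . . → 7 faults.
A − B = 10 − 7 = 3.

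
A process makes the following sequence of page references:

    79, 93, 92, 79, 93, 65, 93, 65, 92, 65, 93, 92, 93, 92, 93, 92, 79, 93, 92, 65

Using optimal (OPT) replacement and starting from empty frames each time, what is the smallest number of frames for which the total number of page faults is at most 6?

3

f=1: 20 faults
f=2: 10 faults
f=3: 6 faults
f=4: 4 faults
Smallest f with faults ≤ 6 is 3.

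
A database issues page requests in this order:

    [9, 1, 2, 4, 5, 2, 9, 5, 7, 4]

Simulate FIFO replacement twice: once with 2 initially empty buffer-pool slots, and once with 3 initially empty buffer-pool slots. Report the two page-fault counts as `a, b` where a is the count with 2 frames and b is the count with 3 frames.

2 frames: F F F F F F F F F F → 10 faults.
3 frames: F F F F F . F . F F → 8 faults.
8 < 10: adding a frame reduced faults, as is typical.

10, 8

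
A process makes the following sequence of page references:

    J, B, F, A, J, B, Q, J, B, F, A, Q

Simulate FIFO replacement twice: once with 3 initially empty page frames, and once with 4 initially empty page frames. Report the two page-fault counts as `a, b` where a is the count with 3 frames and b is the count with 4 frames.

9, 10

3 frames: F F F F F F F . . F F . → 9 faults.
4 frames: F F F F . . F F F F F F → 10 faults.
10 > 9: adding a frame increased faults — Belady's anomaly.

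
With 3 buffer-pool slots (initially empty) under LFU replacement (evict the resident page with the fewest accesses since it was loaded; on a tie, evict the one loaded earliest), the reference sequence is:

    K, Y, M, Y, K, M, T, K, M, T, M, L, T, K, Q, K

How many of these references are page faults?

11

K → miss, frames (K)
Y → miss, frames (K Y)
M → miss, frames (K Y M)
Y → hit
K → hit
M → hit
T → miss, evict K, frames (Y M T)
K → miss, evict T, frames (Y M K)
M → hit
T → miss, evict K, frames (Y M T)
M → hit
L → miss, evict T, frames (Y M L)
T → miss, evict L, frames (Y M T)
K → miss, evict T, frames (Y M K)
Q → miss, evict K, frames (Y M Q)
K → miss, evict Q, frames (Y M K)
Page faults: 11.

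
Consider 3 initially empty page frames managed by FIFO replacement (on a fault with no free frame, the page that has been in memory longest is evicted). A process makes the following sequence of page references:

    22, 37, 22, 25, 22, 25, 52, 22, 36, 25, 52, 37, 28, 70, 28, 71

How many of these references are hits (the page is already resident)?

22 -> fault, frames (22)
37 -> fault, frames (22 37)
22 -> hit
25 -> fault, frames (22 37 25)
22 -> hit
25 -> hit
52 -> fault, evict 22, frames (37 25 52)
22 -> fault, evict 37, frames (25 52 22)
36 -> fault, evict 25, frames (52 22 36)
25 -> fault, evict 52, frames (22 36 25)
52 -> fault, evict 22, frames (36 25 52)
37 -> fault, evict 36, frames (25 52 37)
28 -> fault, evict 25, frames (52 37 28)
70 -> fault, evict 52, frames (37 28 70)
28 -> hit
71 -> fault, evict 37, frames (28 70 71)
Hits: 4.

4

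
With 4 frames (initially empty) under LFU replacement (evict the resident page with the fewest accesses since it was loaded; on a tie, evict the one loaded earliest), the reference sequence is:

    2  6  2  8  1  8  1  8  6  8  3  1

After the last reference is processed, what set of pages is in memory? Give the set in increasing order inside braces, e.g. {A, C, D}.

{1, 3, 6, 8}

2: miss, frames [2]
6: miss, frames [2, 6]
2: hit
8: miss, frames [2, 6, 8]
1: miss, frames [2, 6, 8, 1]
8: hit
1: hit
8: hit
6: hit
8: hit
3: miss, evict 2, frames [6, 8, 1, 3]
1: hit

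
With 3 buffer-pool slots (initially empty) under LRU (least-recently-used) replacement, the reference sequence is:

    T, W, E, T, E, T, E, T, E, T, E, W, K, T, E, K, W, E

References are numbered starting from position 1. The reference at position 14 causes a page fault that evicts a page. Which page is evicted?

pos 1: T → fault, frames (T)
pos 2: W → fault, frames (T W)
pos 3: E → fault, frames (T W E)
pos 4: T → hit
pos 5: E → hit
pos 6: T → hit
pos 7: E → hit
pos 8: T → hit
pos 9: E → hit
pos 10: T → hit
pos 11: E → hit
pos 12: W → hit
pos 13: K → fault, evict T, frames (E W K)
pos 14: T → fault, evict E, frames (W K T)
At position 14, page E is evicted.

E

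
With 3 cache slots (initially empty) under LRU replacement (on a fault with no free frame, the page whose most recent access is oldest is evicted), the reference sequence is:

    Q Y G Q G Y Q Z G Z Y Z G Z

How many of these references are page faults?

6

Q: fault, frames (Q)
Y: fault, frames (Q Y)
G: fault, frames (Q Y G)
Q: hit
G: hit
Y: hit
Q: hit
Z: fault, evict G, frames (Y Q Z)
G: fault, evict Y, frames (Q Z G)
Z: hit
Y: fault, evict Q, frames (G Z Y)
Z: hit
G: hit
Z: hit
Page faults: 6.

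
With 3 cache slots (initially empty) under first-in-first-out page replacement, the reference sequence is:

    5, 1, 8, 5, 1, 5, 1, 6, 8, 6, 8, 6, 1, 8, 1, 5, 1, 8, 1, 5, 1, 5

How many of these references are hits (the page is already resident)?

5 -> miss, frames (5)
1 -> miss, frames (5 1)
8 -> miss, frames (5 1 8)
5 -> hit
1 -> hit
5 -> hit
1 -> hit
6 -> miss, evict 5, frames (1 8 6)
8 -> hit
6 -> hit
8 -> hit
6 -> hit
1 -> hit
8 -> hit
1 -> hit
5 -> miss, evict 1, frames (8 6 5)
1 -> miss, evict 8, frames (6 5 1)
8 -> miss, evict 6, frames (5 1 8)
1 -> hit
5 -> hit
1 -> hit
5 -> hit
Hits: 15.

15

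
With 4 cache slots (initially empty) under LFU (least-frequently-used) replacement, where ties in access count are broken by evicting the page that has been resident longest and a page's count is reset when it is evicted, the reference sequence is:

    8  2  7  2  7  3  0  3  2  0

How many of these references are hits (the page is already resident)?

8 -> fault, frames (8)
2 -> fault, frames (8 2)
7 -> fault, frames (8 2 7)
2 -> hit
7 -> hit
3 -> fault, frames (8 2 7 3)
0 -> fault, evict 8, frames (2 7 3 0)
3 -> hit
2 -> hit
0 -> hit
Hits: 5.

5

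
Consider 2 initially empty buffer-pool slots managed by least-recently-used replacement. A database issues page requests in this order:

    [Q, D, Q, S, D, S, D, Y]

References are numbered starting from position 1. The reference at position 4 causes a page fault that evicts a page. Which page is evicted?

pos 1: Q -> miss, frames [Q]
pos 2: D -> miss, frames [Q, D]
pos 3: Q -> hit
pos 4: S -> miss, evict D, frames [Q, S]
At position 4, page D is evicted.

D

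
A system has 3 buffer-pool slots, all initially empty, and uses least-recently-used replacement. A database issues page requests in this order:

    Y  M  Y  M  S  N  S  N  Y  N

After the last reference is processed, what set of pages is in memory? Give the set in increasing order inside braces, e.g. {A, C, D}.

{N, S, Y}

Y -> miss, frames {Y}
M -> miss, frames {Y,M}
Y -> hit
M -> hit
S -> miss, frames {Y,M,S}
N -> miss, evict Y, frames {M,S,N}
S -> hit
N -> hit
Y -> miss, evict M, frames {S,N,Y}
N -> hit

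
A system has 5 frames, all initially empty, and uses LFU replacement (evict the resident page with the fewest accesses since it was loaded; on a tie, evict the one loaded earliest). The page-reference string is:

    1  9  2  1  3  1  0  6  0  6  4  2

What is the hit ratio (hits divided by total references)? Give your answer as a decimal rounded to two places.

0.33

1: miss, frames [1]
9: miss, frames [1, 9]
2: miss, frames [1, 9, 2]
1: hit
3: miss, frames [1, 9, 2, 3]
1: hit
0: miss, frames [1, 9, 2, 3, 0]
6: miss, evict 9, frames [1, 2, 3, 0, 6]
0: hit
6: hit
4: miss, evict 2, frames [1, 3, 0, 6, 4]
2: miss, evict 3, frames [1, 0, 6, 4, 2]
Hits: 4 of 12 references → 4/12 = 0.3333.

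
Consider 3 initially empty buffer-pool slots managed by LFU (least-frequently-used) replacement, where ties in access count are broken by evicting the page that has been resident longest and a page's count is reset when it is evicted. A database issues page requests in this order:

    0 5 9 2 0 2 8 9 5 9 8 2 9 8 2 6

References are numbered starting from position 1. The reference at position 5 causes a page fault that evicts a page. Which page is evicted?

5

pos 1: 0: miss, frames [0]
pos 2: 5: miss, frames [0, 5]
pos 3: 9: miss, frames [0, 5, 9]
pos 4: 2: miss, evict 0, frames [5, 9, 2]
pos 5: 0: miss, evict 5, frames [9, 2, 0]
At position 5, page 5 is evicted.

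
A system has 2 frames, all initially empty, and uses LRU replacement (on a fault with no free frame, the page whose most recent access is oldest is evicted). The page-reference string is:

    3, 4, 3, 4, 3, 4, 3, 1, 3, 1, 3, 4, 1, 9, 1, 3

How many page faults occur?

7

3 -> miss, frames {3}
4 -> miss, frames {3,4}
3 -> hit
4 -> hit
3 -> hit
4 -> hit
3 -> hit
1 -> miss, evict 4, frames {3,1}
3 -> hit
1 -> hit
3 -> hit
4 -> miss, evict 1, frames {3,4}
1 -> miss, evict 3, frames {4,1}
9 -> miss, evict 4, frames {1,9}
1 -> hit
3 -> miss, evict 9, frames {1,3}
Page faults: 7.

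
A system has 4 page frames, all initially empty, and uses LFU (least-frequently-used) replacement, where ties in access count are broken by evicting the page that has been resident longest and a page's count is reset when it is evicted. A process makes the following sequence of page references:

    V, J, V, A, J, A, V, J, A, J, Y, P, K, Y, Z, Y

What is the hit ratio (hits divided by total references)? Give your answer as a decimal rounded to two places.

0.44

V -> miss, frames {V}
J -> miss, frames {V,J}
V -> hit
A -> miss, frames {V,J,A}
J -> hit
A -> hit
V -> hit
J -> hit
A -> hit
J -> hit
Y -> miss, frames {V,J,A,Y}
P -> miss, evict Y, frames {V,J,A,P}
K -> miss, evict P, frames {V,J,A,K}
Y -> miss, evict K, frames {V,J,A,Y}
Z -> miss, evict Y, frames {V,J,A,Z}
Y -> miss, evict Z, frames {V,J,A,Y}
Hits: 7 of 16 references → 7/16 = 0.4375.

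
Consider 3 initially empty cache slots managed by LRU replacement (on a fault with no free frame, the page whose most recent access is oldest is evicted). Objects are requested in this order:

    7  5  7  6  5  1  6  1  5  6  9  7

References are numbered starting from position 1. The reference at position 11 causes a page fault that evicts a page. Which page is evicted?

pos 1: 7 -> miss, frames {7}
pos 2: 5 -> miss, frames {7,5}
pos 3: 7 -> hit
pos 4: 6 -> miss, frames {5,7,6}
pos 5: 5 -> hit
pos 6: 1 -> miss, evict 7, frames {6,5,1}
pos 7: 6 -> hit
pos 8: 1 -> hit
pos 9: 5 -> hit
pos 10: 6 -> hit
pos 11: 9 -> miss, evict 1, frames {5,6,9}
At position 11, page 1 is evicted.

1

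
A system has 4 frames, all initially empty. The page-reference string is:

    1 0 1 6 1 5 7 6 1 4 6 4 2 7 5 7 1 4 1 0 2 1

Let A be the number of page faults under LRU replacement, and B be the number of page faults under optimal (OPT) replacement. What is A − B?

4

Under LRU: F F . F . F F . . F . . F F F . F F . F F . → 13 faults.
Under OPT: F F . F . F F . . F . . F . . . F . . F . . → 9 faults.
A − B = 13 − 9 = 4.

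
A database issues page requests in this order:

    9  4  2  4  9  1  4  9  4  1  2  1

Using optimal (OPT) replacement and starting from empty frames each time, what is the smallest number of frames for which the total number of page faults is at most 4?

f=1: 12 faults
f=2: 8 faults
f=3: 5 faults
f=4: 4 faults
Smallest f with faults ≤ 4 is 4.

4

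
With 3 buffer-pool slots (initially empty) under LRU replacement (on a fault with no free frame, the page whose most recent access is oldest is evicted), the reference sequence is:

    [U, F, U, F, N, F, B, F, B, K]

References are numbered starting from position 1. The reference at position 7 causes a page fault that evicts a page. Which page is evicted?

pos 1: U -> fault, frames {U}
pos 2: F -> fault, frames {U,F}
pos 3: U -> hit
pos 4: F -> hit
pos 5: N -> fault, frames {U,F,N}
pos 6: F -> hit
pos 7: B -> fault, evict U, frames {N,F,B}
At position 7, page U is evicted.

U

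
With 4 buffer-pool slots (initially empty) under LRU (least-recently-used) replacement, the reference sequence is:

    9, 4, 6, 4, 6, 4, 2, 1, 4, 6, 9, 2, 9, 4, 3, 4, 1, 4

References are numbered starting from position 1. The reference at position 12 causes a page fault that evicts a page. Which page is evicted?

1

pos 1: 9: fault, frames {9}
pos 2: 4: fault, frames {9,4}
pos 3: 6: fault, frames {9,4,6}
pos 4: 4: hit
pos 5: 6: hit
pos 6: 4: hit
pos 7: 2: fault, frames {9,6,4,2}
pos 8: 1: fault, evict 9, frames {6,4,2,1}
pos 9: 4: hit
pos 10: 6: hit
pos 11: 9: fault, evict 2, frames {1,4,6,9}
pos 12: 2: fault, evict 1, frames {4,6,9,2}
At position 12, page 1 is evicted.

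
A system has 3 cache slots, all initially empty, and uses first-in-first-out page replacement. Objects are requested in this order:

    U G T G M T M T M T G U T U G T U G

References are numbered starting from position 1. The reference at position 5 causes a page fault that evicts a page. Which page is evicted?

pos 1: U → miss, frames {U}
pos 2: G → miss, frames {U,G}
pos 3: T → miss, frames {U,G,T}
pos 4: G → hit
pos 5: M → miss, evict U, frames {G,T,M}
At position 5, page U is evicted.

U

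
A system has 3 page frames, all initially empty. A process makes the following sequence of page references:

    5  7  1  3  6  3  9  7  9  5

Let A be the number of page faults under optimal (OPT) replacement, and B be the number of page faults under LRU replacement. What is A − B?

Under OPT: F F F F F . F . . F → 7 faults.
Under LRU: F F F F F . F F . F → 8 faults.
A − B = 7 − 8 = -1.

-1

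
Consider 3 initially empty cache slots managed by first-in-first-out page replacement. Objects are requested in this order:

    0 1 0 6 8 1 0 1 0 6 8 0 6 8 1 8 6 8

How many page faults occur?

0 -> fault, frames {0}
1 -> fault, frames {0,1}
0 -> hit
6 -> fault, frames {0,1,6}
8 -> fault, evict 0, frames {1,6,8}
1 -> hit
0 -> fault, evict 1, frames {6,8,0}
1 -> fault, evict 6, frames {8,0,1}
0 -> hit
6 -> fault, evict 8, frames {0,1,6}
8 -> fault, evict 0, frames {1,6,8}
0 -> fault, evict 1, frames {6,8,0}
6 -> hit
8 -> hit
1 -> fault, evict 6, frames {8,0,1}
8 -> hit
6 -> fault, evict 8, frames {0,1,6}
8 -> fault, evict 0, frames {1,6,8}
Page faults: 12.

12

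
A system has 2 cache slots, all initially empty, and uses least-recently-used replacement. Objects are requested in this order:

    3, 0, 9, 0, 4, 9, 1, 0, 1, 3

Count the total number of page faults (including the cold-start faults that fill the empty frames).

3 -> fault, frames {3}
0 -> fault, frames {3,0}
9 -> fault, evict 3, frames {0,9}
0 -> hit
4 -> fault, evict 9, frames {0,4}
9 -> fault, evict 0, frames {4,9}
1 -> fault, evict 4, frames {9,1}
0 -> fault, evict 9, frames {1,0}
1 -> hit
3 -> fault, evict 0, frames {1,3}
Page faults: 8.

8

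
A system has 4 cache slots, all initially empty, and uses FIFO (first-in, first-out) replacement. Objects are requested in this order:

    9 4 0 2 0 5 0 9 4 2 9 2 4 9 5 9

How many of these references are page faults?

9 → miss, frames {9}
4 → miss, frames {9,4}
0 → miss, frames {9,4,0}
2 → miss, frames {9,4,0,2}
0 → hit
5 → miss, evict 9, frames {4,0,2,5}
0 → hit
9 → miss, evict 4, frames {0,2,5,9}
4 → miss, evict 0, frames {2,5,9,4}
2 → hit
9 → hit
2 → hit
4 → hit
9 → hit
5 → hit
9 → hit
Page faults: 7.

7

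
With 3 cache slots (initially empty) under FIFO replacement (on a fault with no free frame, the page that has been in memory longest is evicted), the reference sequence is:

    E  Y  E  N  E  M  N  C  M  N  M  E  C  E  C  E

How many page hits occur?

10

E -> fault, frames {E}
Y -> fault, frames {E,Y}
E -> hit
N -> fault, frames {E,Y,N}
E -> hit
M -> fault, evict E, frames {Y,N,M}
N -> hit
C -> fault, evict Y, frames {N,M,C}
M -> hit
N -> hit
M -> hit
E -> fault, evict N, frames {M,C,E}
C -> hit
E -> hit
C -> hit
E -> hit
Hits: 10.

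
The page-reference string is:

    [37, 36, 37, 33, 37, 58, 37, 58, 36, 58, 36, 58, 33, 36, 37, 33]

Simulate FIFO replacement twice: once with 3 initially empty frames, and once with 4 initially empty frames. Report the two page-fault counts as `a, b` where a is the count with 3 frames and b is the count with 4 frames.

7, 4

3 frames: F F . F . F F . F . . . F . . . → 7 faults.
4 frames: F F . F . F . . . . . . . . . . → 4 faults.
4 < 7: adding a frame reduced faults, as is typical.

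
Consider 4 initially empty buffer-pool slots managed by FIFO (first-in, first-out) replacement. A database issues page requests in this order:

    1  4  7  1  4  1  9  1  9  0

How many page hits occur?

1 → miss, frames {1}
4 → miss, frames {1,4}
7 → miss, frames {1,4,7}
1 → hit
4 → hit
1 → hit
9 → miss, frames {1,4,7,9}
1 → hit
9 → hit
0 → miss, evict 1, frames {4,7,9,0}
Hits: 5.

5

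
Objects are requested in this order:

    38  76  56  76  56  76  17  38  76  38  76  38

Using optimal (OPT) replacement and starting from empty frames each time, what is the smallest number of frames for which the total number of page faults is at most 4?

3

f=1: 12 faults
f=2: 5 faults
f=3: 4 faults
f=4: 4 faults
Smallest f with faults ≤ 4 is 3.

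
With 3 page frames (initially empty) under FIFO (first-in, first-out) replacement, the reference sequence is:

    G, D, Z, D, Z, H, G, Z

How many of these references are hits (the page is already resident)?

3

G: fault, frames [G]
D: fault, frames [G, D]
Z: fault, frames [G, D, Z]
D: hit
Z: hit
H: fault, evict G, frames [D, Z, H]
G: fault, evict D, frames [Z, H, G]
Z: hit
Hits: 3.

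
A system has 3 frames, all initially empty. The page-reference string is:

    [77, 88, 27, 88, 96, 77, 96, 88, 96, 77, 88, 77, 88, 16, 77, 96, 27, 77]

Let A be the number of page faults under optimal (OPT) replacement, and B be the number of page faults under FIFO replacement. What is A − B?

Under OPT: F F F . F . . . . . . . . F . . F . → 6 faults.
Under FIFO: F F F . F F . F . . . . . F . F F F → 10 faults.
A − B = 6 − 10 = -4.

-4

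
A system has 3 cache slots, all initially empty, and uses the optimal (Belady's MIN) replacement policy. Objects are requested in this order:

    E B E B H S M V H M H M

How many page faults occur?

6

E → miss, frames [E]
B → miss, frames [E, B]
E → hit
B → hit
H → miss, frames [E, B, H]
S → miss, evict B, frames [E, H, S]
M → miss, evict S, frames [E, H, M]
V → miss, evict E, frames [H, M, V]
H → hit
M → hit
H → hit
M → hit
Page faults: 6.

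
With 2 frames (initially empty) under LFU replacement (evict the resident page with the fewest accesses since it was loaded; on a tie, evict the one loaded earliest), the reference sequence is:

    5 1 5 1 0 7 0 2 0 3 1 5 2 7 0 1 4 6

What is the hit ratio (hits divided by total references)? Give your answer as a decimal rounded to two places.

5 -> miss, frames (5)
1 -> miss, frames (5 1)
5 -> hit
1 -> hit
0 -> miss, evict 5, frames (1 0)
7 -> miss, evict 0, frames (1 7)
0 -> miss, evict 7, frames (1 0)
2 -> miss, evict 0, frames (1 2)
0 -> miss, evict 2, frames (1 0)
3 -> miss, evict 0, frames (1 3)
1 -> hit
5 -> miss, evict 3, frames (1 5)
2 -> miss, evict 5, frames (1 2)
7 -> miss, evict 2, frames (1 7)
0 -> miss, evict 7, frames (1 0)
1 -> hit
4 -> miss, evict 0, frames (1 4)
6 -> miss, evict 4, frames (1 6)
Hits: 4 of 18 references → 4/18 = 0.2222.

0.22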